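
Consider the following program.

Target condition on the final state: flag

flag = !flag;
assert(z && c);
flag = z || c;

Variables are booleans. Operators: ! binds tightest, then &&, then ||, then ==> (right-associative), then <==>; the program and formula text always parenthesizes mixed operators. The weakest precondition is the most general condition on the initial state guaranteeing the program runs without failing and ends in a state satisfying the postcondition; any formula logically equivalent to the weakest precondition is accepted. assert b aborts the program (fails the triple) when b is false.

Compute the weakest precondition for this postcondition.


Working backward. After the program, flag must hold.
Before flag := z || c: z || c
Before assert z && c: z && c && (z || c)
Before flag := !flag: z && c && (z || c)
Answer: WP = z && c && (z || c)


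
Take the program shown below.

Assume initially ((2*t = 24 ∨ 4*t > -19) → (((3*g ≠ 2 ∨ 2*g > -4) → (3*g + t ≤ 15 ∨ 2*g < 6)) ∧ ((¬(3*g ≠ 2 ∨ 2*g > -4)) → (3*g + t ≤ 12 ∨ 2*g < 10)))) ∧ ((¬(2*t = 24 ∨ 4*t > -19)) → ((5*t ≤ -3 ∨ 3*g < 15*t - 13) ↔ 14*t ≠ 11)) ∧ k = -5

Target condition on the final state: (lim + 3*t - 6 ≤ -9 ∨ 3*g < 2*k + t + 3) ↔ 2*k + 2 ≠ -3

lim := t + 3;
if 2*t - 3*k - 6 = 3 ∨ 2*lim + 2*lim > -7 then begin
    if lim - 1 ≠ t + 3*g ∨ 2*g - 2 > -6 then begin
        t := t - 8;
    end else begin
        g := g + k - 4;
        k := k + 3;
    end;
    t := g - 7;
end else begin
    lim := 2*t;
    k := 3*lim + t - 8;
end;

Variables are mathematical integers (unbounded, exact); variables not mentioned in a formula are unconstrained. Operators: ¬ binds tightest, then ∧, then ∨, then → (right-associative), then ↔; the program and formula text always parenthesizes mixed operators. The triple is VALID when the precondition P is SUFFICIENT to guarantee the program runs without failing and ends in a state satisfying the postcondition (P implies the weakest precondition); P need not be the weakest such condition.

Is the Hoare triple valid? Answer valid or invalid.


Working backward. After the program, the postcondition (lim + 3*t - 6 ≤ -9 ∨ 3*g < 2*k + t + 3) ↔ 2*k + 2 ≠ -3 must hold; in canonical form it is (lim + 3*t ≤ -3 ∨ 3*g < 2*k + t + 3) ↔ 2*k ≠ -5.
Then branch requires ((lim ≠ 3*g + t + 1 ∨ 2*g > -4) → ((3*g + lim ≤ 18 ∨ 2*g < 2*k - 4) ↔ 2*k ≠ -5)) ∧ ((¬(lim ≠ 3*g + t + 1 ∨ 2*g > -4)) → ((3*g + 3*k + lim ≤ 30 ∨ 2*g < 10) ↔ 2*k ≠ -11)); else branch requires (5*t ≤ -3 ∨ 3*g < 15*t - 13) ↔ 14*t ≠ 11.
Before the if: ((2*t = 3*k + 9 ∨ 4*lim > -7) → (((lim ≠ 3*g + t + 1 ∨ 2*g > -4) → ((3*g + lim ≤ 18 ∨ 2*g < 2*k - 4) ↔ 2*k ≠ -5)) ∧ ((¬(lim ≠ 3*g + t + 1 ∨ 2*g > -4)) → ((3*g + 3*k + lim ≤ 30 ∨ 2*g < 10) ↔ 2*k ≠ -11)))) ∧ ((¬(2*t = 3*k + 9 ∨ 4*lim > -7)) → ((5*t ≤ -3 ∨ 3*g < 15*t - 13) ↔ 14*t ≠ 11))
Before lim := t + 3: ((2*t = 3*k + 9 ∨ 4*t > -19) → (((3*g ≠ 2 ∨ 2*g > -4) → ((3*g + t ≤ 15 ∨ 2*g < 2*k - 4) ↔ 2*k ≠ -5)) ∧ ((¬(3*g ≠ 2 ∨ 2*g > -4)) → ((3*g + 3*k + t ≤ 27 ∨ 2*g < 10) ↔ 2*k ≠ -11)))) ∧ ((¬(2*t = 3*k + 9 ∨ 4*t > -19)) → ((5*t ≤ -3 ∨ 3*g < 15*t - 13) ↔ 14*t ≠ 11))
The weakest precondition is ((2*t = 3*k + 9 ∨ 4*t > -19) → (((3*g ≠ 2 ∨ 2*g > -4) → ((3*g + t ≤ 15 ∨ 2*g < 2*k - 4) ↔ 2*k ≠ -5)) ∧ ((¬(3*g ≠ 2 ∨ 2*g > -4)) → ((3*g + 3*k + t ≤ 27 ∨ 2*g < 10) ↔ 2*k ≠ -11)))) ∧ ((¬(2*t = 3*k + 9 ∨ 4*t > -19)) → ((5*t ≤ -3 ∨ 3*g < 15*t - 13) ↔ 14*t ≠ 11)).
Check whether ((2*t = 24 ∨ 4*t > -19) → (((3*g ≠ 2 ∨ 2*g > -4) → (3*g + t ≤ 15 ∨ 2*g < 6)) ∧ ((¬(3*g ≠ 2 ∨ 2*g > -4)) → (3*g + t ≤ 12 ∨ 2*g < 10)))) ∧ ((¬(2*t = 24 ∨ 4*t > -19)) → ((5*t ≤ -3 ∨ 3*g < 15*t - 13) ↔ 14*t ≠ 11)) ∧ k = -5 implies it.
Countermodel: at the initial state g = 1, k = -5, t = 13, the precondition holds but the weakest precondition fails.
Answer: invalid


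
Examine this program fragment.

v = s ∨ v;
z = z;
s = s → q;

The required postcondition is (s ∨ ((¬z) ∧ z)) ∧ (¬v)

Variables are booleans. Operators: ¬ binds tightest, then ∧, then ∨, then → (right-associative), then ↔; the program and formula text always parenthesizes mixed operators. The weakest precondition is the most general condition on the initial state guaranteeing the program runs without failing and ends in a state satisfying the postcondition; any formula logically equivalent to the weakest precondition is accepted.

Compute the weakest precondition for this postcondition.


Working backward. After the program, the postcondition (s ∨ ((¬z) ∧ z)) ∧ (¬v) must hold; in canonical form it is s ∧ (¬v).
Before s := s → q: (s → q) ∧ (¬v)
Before z := z: (s → q) ∧ (¬v)
Before v := s ∨ v: (s → q) ∧ (¬(s ∨ v))
Answer: WP = (s → q) ∧ (¬(s ∨ v))


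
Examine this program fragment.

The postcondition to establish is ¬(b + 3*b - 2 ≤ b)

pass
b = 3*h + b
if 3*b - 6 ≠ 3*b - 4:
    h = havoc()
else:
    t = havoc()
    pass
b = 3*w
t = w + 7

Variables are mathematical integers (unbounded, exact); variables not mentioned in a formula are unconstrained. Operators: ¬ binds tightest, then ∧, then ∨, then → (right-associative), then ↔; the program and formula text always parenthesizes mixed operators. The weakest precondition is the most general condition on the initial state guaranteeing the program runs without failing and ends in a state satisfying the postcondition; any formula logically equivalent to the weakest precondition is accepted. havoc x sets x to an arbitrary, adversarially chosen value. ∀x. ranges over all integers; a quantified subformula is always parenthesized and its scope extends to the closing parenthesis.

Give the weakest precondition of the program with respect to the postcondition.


Working backward. After the program, the postcondition ¬(b + 3*b - 2 ≤ b) must hold; in canonical form it is ¬(3*b ≤ 2).
Before t := w + 7: ¬(3*b ≤ 2)
Before b := 3*w: ¬(9*w ≤ 2)
Then branch requires ¬(9*w ≤ 2); else branch requires ¬(9*w ≤ 2).
Before the if: ¬(9*w ≤ 2)
Before b := 3*h + b: ¬(9*w ≤ 2)
Before skip: ¬(9*w ≤ 2)
Answer: WP = ¬(9*w ≤ 2)


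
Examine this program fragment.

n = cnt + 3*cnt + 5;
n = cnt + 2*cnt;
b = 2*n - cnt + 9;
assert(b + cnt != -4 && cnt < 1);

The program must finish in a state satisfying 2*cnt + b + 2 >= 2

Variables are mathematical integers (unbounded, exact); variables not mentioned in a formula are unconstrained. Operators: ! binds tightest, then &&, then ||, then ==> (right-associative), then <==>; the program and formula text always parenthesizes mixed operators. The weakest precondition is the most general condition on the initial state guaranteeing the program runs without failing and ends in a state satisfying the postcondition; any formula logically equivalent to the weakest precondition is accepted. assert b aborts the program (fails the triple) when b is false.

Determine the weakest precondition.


Working backward. After the program, the postcondition 2*cnt + b + 2 >= 2 must hold; in canonical form it is b + 2*cnt >= 0.
Before assert b + cnt != -4 && cnt < 1: b + cnt != -4 && cnt < 1 && b + 2*cnt >= 0
Before b := 2*n - cnt + 9: 2*n != -13 && cnt < 1 && cnt + 2*n >= -9
Before n := cnt + 2*cnt: 6*cnt != -13 && cnt < 1 && 7*cnt >= -9
Before n := cnt + 3*cnt + 5: 6*cnt != -13 && cnt < 1 && 7*cnt >= -9
Answer: WP = 6*cnt != -13 && cnt < 1 && 7*cnt >= -9


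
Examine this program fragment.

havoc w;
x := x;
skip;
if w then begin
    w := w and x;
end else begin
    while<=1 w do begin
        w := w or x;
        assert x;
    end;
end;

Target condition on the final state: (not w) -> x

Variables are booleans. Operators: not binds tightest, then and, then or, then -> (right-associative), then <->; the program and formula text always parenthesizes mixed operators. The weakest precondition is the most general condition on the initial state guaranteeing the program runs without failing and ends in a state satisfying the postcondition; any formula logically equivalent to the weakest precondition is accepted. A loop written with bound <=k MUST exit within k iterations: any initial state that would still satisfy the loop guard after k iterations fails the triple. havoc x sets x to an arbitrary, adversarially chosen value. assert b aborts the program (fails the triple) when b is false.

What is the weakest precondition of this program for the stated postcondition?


Working backward. After the program, (not w) -> x must hold.
Then branch requires (not (w and x)) -> x; else branch requires (w -> (x and (not (w or x)) and ((not (w or x)) -> x))) and ((not w) -> ((not w) -> x)).
Before the if: (w -> ((not (w and x)) -> x)) and ((not w) -> ((w -> (x and (not (w or x)) and ((not (w or x)) -> x))) and ((not w) -> ((not w) -> x))))
Before skip: (w -> ((not (w and x)) -> x)) and ((not w) -> ((w -> (x and (not (w or x)) and ((not (w or x)) -> x))) and ((not w) -> ((not w) -> x))))
Before x := x: (w -> ((not (w and x)) -> x)) and ((not w) -> ((w -> (x and (not (w or x)) and ((not (w or x)) -> x))) and ((not w) -> ((not w) -> x))))
Before havoc w: ((not x) -> x) and x
Answer: WP = ((not x) -> x) and x


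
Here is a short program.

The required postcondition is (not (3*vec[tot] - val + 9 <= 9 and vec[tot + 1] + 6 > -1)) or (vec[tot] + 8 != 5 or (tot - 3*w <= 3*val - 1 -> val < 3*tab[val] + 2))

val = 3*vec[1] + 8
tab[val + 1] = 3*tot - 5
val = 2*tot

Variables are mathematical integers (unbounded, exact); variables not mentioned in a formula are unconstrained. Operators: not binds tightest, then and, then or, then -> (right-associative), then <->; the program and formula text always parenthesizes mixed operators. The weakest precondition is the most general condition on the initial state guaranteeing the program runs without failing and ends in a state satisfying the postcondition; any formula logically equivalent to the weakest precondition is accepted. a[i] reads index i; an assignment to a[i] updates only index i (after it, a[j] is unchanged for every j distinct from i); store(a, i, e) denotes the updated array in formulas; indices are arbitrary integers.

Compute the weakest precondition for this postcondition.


Working backward. After the program, the postcondition (not (3*vec[tot] - val + 9 <= 9 and vec[tot + 1] + 6 > -1)) or (vec[tot] + 8 != 5 or (tot - 3*w <= 3*val - 1 -> val < 3*tab[val] + 2)) must hold; in canonical form it is (not (3*vec[tot] <= val and vec[tot + 1] > -7)) or vec[tot] != -3 or (tot <= 3*val + 3*w - 1 -> val < 3*tab[val] + 2).
Before val := 2*tot: (not (3*vec[tot] <= 2*tot and vec[tot + 1] > -7)) or vec[tot] != -3 or (5*tot + 3*w >= 1 -> 2*tot < 3*tab[2*tot] + 2)
Before tab[val + 1] := 3*tot - 5: (not (3*vec[tot] <= 2*tot and vec[tot + 1] > -7)) or vec[tot] != -3 or (5*tot + 3*w >= 1 -> 2*tot < 3*store(tab, val + 1, 3*tot - 5)[2*tot] + 2)
Before val := 3*vec[1] + 8: (not (3*vec[tot] <= 2*tot and vec[tot + 1] > -7)) or vec[tot] != -3 or (5*tot + 3*w >= 1 -> 2*tot < 3*store(tab, 3*vec[1] + 9, 3*tot - 5)[2*tot] + 2)
Answer: WP = (not (3*vec[tot] <= 2*tot and vec[tot + 1] > -7)) or vec[tot] != -3 or (5*tot + 3*w >= 1 -> 2*tot < 3*store(tab, 3*vec[1] + 9, 3*tot - 5)[2*tot] + 2)


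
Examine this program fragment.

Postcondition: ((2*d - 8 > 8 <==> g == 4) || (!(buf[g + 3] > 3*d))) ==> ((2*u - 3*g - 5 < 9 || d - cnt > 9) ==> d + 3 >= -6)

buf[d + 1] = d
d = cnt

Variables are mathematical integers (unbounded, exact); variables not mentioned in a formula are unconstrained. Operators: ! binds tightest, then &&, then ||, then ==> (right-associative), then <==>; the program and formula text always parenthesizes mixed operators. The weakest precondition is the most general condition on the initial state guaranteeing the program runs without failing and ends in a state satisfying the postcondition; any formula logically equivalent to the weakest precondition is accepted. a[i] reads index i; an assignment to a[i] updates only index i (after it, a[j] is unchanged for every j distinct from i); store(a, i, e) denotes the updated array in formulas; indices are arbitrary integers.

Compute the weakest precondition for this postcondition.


Working backward. After the program, the postcondition ((2*d - 8 > 8 <==> g == 4) || (!(buf[g + 3] > 3*d))) ==> ((2*u - 3*g - 5 < 9 || d - cnt > 9) ==> d + 3 >= -6) must hold; in canonical form it is ((2*d > 16 <==> g == 4) || (!(buf[g + 3] > 3*d))) ==> ((2*u < 3*g + 14 || d > cnt + 9) ==> d >= -9).
Before d := cnt: ((2*cnt > 16 <==> g == 4) || (!(buf[g + 3] > 3*cnt))) ==> (2*u < 3*g + 14 ==> cnt >= -9)
Before buf[d + 1] := d: ((2*cnt > 16 <==> g == 4) || (!(store(buf, d + 1, d)[g + 3] > 3*cnt))) ==> (2*u < 3*g + 14 ==> cnt >= -9)
Answer: WP = ((2*cnt > 16 <==> g == 4) || (!(store(buf, d + 1, d)[g + 3] > 3*cnt))) ==> (2*u < 3*g + 14 ==> cnt >= -9)


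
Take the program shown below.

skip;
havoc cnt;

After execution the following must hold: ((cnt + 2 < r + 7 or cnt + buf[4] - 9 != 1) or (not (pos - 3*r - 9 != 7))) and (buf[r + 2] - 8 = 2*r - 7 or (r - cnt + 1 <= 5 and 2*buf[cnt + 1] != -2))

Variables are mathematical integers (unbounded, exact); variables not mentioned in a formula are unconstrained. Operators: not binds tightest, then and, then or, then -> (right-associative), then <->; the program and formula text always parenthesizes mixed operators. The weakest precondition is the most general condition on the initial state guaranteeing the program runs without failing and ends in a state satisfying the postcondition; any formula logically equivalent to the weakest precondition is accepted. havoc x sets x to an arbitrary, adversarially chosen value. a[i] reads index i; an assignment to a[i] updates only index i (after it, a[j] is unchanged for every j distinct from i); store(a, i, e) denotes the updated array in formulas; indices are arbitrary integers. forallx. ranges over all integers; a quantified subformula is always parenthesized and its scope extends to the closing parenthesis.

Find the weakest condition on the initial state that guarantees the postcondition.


Working backward. After the program, the postcondition ((cnt + 2 < r + 7 or cnt + buf[4] - 9 != 1) or (not (pos - 3*r - 9 != 7))) and (buf[r + 2] - 8 = 2*r - 7 or (r - cnt + 1 <= 5 and 2*buf[cnt + 1] != -2)) must hold; in canonical form it is (cnt < r + 5 or buf[4] + cnt != 10 or (not (pos != 3*r + 16))) and (buf[r + 2] = 2*r + 1 or (r <= cnt + 4 and 2*buf[cnt + 1] != -2)).
Before havoc cnt: forall cnt_1. ((cnt_1 < r + 5 or buf[4] + cnt_1 != 10 or (not (pos != 3*r + 16))) and (buf[r + 2] = 2*r + 1 or (r <= cnt_1 + 4 and 2*buf[cnt_1 + 1] != -2)))
Before skip: forall cnt_1. ((cnt_1 < r + 5 or buf[4] + cnt_1 != 10 or (not (pos != 3*r + 16))) and (buf[r + 2] = 2*r + 1 or (r <= cnt_1 + 4 and 2*buf[cnt_1 + 1] != -2)))
Answer: WP = forall cnt_1. ((cnt_1 < r + 5 or buf[4] + cnt_1 != 10 or (not (pos != 3*r + 16))) and (buf[r + 2] = 2*r + 1 or (r <= cnt_1 + 4 and 2*buf[cnt_1 + 1] != -2)))


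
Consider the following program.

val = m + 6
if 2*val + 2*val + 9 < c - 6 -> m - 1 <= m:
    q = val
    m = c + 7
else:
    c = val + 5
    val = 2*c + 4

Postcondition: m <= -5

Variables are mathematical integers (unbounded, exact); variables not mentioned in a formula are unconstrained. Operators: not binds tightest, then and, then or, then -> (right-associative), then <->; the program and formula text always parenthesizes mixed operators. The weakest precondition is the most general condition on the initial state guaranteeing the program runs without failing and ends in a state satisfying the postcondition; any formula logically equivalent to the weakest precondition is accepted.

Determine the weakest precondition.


Working backward. After the program, m <= -5 must hold.
Then branch requires c <= -12; else branch requires m <= -5.
Before the if: c <= -12
Before val := m + 6: c <= -12
Answer: WP = c <= -12


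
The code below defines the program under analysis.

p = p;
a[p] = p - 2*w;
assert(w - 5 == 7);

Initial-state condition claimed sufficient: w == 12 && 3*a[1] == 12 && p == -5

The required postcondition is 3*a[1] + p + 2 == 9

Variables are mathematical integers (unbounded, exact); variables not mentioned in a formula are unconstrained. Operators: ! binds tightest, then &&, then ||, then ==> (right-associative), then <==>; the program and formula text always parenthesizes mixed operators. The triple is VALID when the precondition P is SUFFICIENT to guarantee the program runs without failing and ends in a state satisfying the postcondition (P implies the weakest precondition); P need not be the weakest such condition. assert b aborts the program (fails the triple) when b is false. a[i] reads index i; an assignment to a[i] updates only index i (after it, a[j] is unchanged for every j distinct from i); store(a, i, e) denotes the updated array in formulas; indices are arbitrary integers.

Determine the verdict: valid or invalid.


Working backward. After the program, the postcondition 3*a[1] + p + 2 == 9 must hold; in canonical form it is 3*a[1] + p == 7.
Before assert w - 5 == 7: w == 12 && 3*a[1] + p == 7
Before a[p] := p - 2*w: w == 12 && 3*store(a, p, p - 2*w)[1] + p == 7
Before p := p: w == 12 && 3*store(a, p, p - 2*w)[1] + p == 7
The weakest precondition is w == 12 && 3*store(a, p, p - 2*w)[1] + p == 7.
Check whether w == 12 && 3*a[1] == 12 && p == -5 implies it.
Every state satisfying the precondition satisfies the weakest precondition: the implication holds.
Answer: valid


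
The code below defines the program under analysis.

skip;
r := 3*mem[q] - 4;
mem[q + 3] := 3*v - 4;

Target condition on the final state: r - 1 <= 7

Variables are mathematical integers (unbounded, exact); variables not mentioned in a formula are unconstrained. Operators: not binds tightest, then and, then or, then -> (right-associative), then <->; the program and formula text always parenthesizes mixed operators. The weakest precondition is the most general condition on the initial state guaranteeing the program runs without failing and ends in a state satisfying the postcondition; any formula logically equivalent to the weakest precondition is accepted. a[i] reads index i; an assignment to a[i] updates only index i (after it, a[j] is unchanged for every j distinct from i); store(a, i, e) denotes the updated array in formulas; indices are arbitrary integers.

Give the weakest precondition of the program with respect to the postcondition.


Working backward. After the program, the postcondition r - 1 <= 7 must hold; in canonical form it is r <= 8.
Before mem[q + 3] := 3*v - 4: r <= 8
Before r := 3*mem[q] - 4: 3*mem[q] <= 12
Before skip: 3*mem[q] <= 12
Answer: WP = 3*mem[q] <= 12


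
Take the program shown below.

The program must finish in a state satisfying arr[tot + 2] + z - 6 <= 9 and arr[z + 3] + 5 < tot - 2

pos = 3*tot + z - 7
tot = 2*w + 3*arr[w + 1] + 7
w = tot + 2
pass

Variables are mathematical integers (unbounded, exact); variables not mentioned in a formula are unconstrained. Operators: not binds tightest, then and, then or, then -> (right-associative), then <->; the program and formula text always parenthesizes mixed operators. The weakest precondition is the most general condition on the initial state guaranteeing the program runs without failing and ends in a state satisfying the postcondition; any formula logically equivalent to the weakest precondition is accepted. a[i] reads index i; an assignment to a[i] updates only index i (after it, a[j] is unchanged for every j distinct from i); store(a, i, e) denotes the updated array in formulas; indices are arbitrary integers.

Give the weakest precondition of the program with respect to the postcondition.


Working backward. After the program, the postcondition arr[tot + 2] + z - 6 <= 9 and arr[z + 3] + 5 < tot - 2 must hold; in canonical form it is arr[tot + 2] + z <= 15 and arr[z + 3] < tot - 7.
Before skip: arr[tot + 2] + z <= 15 and arr[z + 3] < tot - 7
Before w := tot + 2: arr[tot + 2] + z <= 15 and arr[z + 3] < tot - 7
Before tot := 2*w + 3*arr[w + 1] + 7: arr[3*arr[w + 1] + 2*w + 9] + z <= 15 and arr[z + 3] < 3*arr[w + 1] + 2*w
Before pos := 3*tot + z - 7: arr[3*arr[w + 1] + 2*w + 9] + z <= 15 and arr[z + 3] < 3*arr[w + 1] + 2*w
Answer: WP = arr[3*arr[w + 1] + 2*w + 9] + z <= 15 and arr[z + 3] < 3*arr[w + 1] + 2*w


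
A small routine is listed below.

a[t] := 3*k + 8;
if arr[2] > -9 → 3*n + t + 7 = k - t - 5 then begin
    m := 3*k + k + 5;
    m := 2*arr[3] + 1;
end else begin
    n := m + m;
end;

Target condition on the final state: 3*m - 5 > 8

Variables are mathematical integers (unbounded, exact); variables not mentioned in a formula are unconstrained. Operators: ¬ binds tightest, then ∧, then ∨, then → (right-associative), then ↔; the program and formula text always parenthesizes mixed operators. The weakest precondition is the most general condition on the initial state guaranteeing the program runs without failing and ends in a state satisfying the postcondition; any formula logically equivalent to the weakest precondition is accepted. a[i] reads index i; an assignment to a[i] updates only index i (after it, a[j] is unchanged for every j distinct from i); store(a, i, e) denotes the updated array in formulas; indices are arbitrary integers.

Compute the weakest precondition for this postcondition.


Working backward. After the program, the postcondition 3*m - 5 > 8 must hold; in canonical form it is 3*m > 13.
Then branch requires 6*arr[3] > 10; else branch requires 3*m > 13.
Before the if: ((arr[2] > -9 → 3*n + 2*t = k - 12) → 6*arr[3] > 10) ∧ ((¬(arr[2] > -9 → 3*n + 2*t = k - 12)) → 3*m > 13)
Before a[t] := 3*k + 8: ((arr[2] > -9 → 3*n + 2*t = k - 12) → 6*arr[3] > 10) ∧ ((¬(arr[2] > -9 → 3*n + 2*t = k - 12)) → 3*m > 13)
Answer: WP = ((arr[2] > -9 → 3*n + 2*t = k - 12) → 6*arr[3] > 10) ∧ ((¬(arr[2] > -9 → 3*n + 2*t = k - 12)) → 3*m > 13)


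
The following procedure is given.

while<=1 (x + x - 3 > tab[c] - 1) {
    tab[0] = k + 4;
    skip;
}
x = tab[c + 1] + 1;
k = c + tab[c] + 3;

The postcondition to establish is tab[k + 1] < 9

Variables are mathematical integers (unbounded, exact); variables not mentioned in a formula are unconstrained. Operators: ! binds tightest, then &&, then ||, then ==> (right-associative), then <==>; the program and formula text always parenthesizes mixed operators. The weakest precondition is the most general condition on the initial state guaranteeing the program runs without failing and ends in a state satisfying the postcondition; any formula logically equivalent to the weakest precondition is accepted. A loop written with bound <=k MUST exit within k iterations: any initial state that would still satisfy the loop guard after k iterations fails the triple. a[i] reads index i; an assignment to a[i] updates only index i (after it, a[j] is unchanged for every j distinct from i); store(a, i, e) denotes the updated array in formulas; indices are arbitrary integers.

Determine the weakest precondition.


Working backward. After the program, tab[k + 1] < 9 must hold.
Before k := c + tab[c] + 3: tab[tab[c] + c + 4] < 9
Before x := tab[c + 1] + 1: tab[tab[c] + c + 4] < 9
Before the loop (bound <=1), unroll the exhaustion recursion (WP_0 = exit-now case; WP_j = one more guarded iteration, up to j = 1):
  WP_0: (!(2*x > tab[c] + 2)) && tab[tab[c] + c + 4] < 9
  WP_1: (2*x > tab[c] + 2 ==> ((!(2*x > store(tab, 0, k + 4)[c] + 2)) && store(tab, 0, k + 4)[store(tab, 0, k + 4)[c] + c + 4] < 9)) && ((!(2*x > tab[c] + 2)) ==> tab[tab[c] + c + 4] < 9)
So before the loop: (2*x > tab[c] + 2 ==> ((!(2*x > store(tab, 0, k + 4)[c] + 2)) && store(tab, 0, k + 4)[store(tab, 0, k + 4)[c] + c + 4] < 9)) && ((!(2*x > tab[c] + 2)) ==> tab[tab[c] + c + 4] < 9)
Answer: WP = (2*x > tab[c] + 2 ==> ((!(2*x > store(tab, 0, k + 4)[c] + 2)) && store(tab, 0, k + 4)[store(tab, 0, k + 4)[c] + c + 4] < 9)) && ((!(2*x > tab[c] + 2)) ==> tab[tab[c] + c + 4] < 9)


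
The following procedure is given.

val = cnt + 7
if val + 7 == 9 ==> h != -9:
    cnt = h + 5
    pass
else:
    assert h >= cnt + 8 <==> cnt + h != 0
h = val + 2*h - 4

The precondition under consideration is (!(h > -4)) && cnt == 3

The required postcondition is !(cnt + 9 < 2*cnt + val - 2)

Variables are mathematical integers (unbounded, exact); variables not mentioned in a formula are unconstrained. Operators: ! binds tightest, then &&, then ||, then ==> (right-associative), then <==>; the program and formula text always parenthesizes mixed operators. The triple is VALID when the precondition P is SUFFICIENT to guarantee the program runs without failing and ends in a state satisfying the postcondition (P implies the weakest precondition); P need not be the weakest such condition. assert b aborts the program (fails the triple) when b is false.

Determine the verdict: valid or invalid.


Working backward. After the program, the postcondition !(cnt + 9 < 2*cnt + val - 2) must hold; in canonical form it is !(cnt + val > 11).
Before h := val + 2*h - 4: !(cnt + val > 11)
Then branch requires !(h + val > 6); else branch requires (h >= cnt + 8 <==> cnt + h != 0) && (!(cnt + val > 11)).
Before the if: ((val == 2 ==> h != -9) ==> (!(h + val > 6))) && ((!(val == 2 ==> h != -9)) ==> ((h >= cnt + 8 <==> cnt + h != 0) && (!(cnt + val > 11))))
Before val := cnt + 7: ((cnt == -5 ==> h != -9) ==> (!(cnt + h > -1))) && ((!(cnt == -5 ==> h != -9)) ==> ((h >= cnt + 8 <==> cnt + h != 0) && (!(2*cnt > 4))))
The weakest precondition is ((cnt == -5 ==> h != -9) ==> (!(cnt + h > -1))) && ((!(cnt == -5 ==> h != -9)) ==> ((h >= cnt + 8 <==> cnt + h != 0) && (!(2*cnt > 4)))).
Check whether (!(h > -4)) && cnt == 3 implies it.
Every state satisfying the precondition satisfies the weakest precondition: the implication holds.
Answer: valid


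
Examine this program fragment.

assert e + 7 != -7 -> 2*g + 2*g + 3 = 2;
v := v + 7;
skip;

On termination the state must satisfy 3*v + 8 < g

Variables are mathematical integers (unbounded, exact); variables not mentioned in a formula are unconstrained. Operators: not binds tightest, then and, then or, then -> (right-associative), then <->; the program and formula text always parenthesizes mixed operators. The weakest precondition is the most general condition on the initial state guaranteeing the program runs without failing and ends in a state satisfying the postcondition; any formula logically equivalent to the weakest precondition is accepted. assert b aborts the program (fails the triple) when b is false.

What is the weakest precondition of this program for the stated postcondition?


Working backward. After the program, the postcondition 3*v + 8 < g must hold; in canonical form it is 3*v < g - 8.
Before skip: 3*v < g - 8
Before v := v + 7: 3*v < g - 29
Before assert e + 7 != -7 -> 2*g + 2*g + 3 = 2: (e != -14 -> 4*g = -1) and 3*v < g - 29
Answer: WP = (e != -14 -> 4*g = -1) and 3*v < g - 29


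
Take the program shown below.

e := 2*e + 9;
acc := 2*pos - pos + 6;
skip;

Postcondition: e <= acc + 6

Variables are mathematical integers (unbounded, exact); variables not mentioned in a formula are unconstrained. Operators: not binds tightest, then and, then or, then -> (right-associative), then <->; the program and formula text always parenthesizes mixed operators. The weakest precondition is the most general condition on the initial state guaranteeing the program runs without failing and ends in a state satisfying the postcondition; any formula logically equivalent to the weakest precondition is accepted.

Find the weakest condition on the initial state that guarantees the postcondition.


Working backward. After the program, e <= acc + 6 must hold.
Before skip: e <= acc + 6
Before acc := 2*pos - pos + 6: e <= pos + 12
Before e := 2*e + 9: 2*e <= pos + 3
Answer: WP = 2*e <= pos + 3


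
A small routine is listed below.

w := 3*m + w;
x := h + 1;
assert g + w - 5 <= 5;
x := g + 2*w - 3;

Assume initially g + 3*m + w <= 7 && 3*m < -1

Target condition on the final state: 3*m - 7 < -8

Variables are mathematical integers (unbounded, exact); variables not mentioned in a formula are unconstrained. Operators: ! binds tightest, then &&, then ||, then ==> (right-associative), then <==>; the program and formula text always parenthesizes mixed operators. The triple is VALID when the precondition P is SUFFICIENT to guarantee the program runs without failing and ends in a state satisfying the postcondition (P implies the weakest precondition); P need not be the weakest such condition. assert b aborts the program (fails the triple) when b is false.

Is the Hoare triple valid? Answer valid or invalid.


Working backward. After the program, the postcondition 3*m - 7 < -8 must hold; in canonical form it is 3*m < -1.
Before x := g + 2*w - 3: 3*m < -1
Before assert g + w - 5 <= 5: g + w <= 10 && 3*m < -1
Before x := h + 1: g + w <= 10 && 3*m < -1
Before w := 3*m + w: g + 3*m + w <= 10 && 3*m < -1
The weakest precondition is g + 3*m + w <= 10 && 3*m < -1.
Check whether g + 3*m + w <= 7 && 3*m < -1 implies it.
Every state satisfying the precondition satisfies the weakest precondition: the implication holds.
Answer: valid


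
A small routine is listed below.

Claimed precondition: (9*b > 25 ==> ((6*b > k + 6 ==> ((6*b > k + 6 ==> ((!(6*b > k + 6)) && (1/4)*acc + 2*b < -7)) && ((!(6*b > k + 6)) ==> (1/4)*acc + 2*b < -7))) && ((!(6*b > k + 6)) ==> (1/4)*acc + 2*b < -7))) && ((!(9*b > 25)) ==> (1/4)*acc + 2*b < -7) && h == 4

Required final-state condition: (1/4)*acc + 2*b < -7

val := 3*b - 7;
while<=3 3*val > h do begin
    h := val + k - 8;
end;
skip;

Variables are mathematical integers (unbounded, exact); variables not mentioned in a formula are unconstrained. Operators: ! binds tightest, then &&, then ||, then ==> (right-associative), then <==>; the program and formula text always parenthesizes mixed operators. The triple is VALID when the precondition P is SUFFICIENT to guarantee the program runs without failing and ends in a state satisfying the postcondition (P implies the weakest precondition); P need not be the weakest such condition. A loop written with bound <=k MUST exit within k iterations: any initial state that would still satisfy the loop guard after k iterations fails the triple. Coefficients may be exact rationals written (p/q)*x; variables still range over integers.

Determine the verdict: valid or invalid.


Working backward. After the program, (1/4)*acc + 2*b < -7 must hold.
Before skip: (1/4)*acc + 2*b < -7
Before the loop (bound <=3), unroll the exhaustion recursion (WP_0 = exit-now case; WP_j = one more guarded iteration, up to j = 3):
  WP_0: (!(3*val > h)) && (1/4)*acc + 2*b < -7
  WP_1: (3*val > h ==> ((!(2*val > k - 8)) && (1/4)*acc + 2*b < -7)) && ((!(3*val > h)) ==> (1/4)*acc + 2*b < -7)
  WP_2: (3*val > h ==> ((2*val > k - 8 ==> ((!(2*val > k - 8)) && (1/4)*acc + 2*b < -7)) && ((!(2*val > k - 8)) ==> (1/4)*acc + 2*b < -7))) && ((!(3*val > h)) ==> (1/4)*acc + 2*b < -7)
  WP_3: (3*val > h ==> ((2*val > k - 8 ==> ((2*val > k - 8 ==> ((!(2*val > k - 8)) && (1/4)*acc + 2*b < -7)) && ((!(2*val > k - 8)) ==> (1/4)*acc + 2*b < -7))) && ((!(2*val > k - 8)) ==> (1/4)*acc + 2*b < -7))) && ((!(3*val > h)) ==> (1/4)*acc + 2*b < -7)
So before the loop: (3*val > h ==> ((2*val > k - 8 ==> ((2*val > k - 8 ==> ((!(2*val > k - 8)) && (1/4)*acc + 2*b < -7)) && ((!(2*val > k - 8)) ==> (1/4)*acc + 2*b < -7))) && ((!(2*val > k - 8)) ==> (1/4)*acc + 2*b < -7))) && ((!(3*val > h)) ==> (1/4)*acc + 2*b < -7)
Before val := 3*b - 7: (9*b > h + 21 ==> ((6*b > k + 6 ==> ((6*b > k + 6 ==> ((!(6*b > k + 6)) && (1/4)*acc + 2*b < -7)) && ((!(6*b > k + 6)) ==> (1/4)*acc + 2*b < -7))) && ((!(6*b > k + 6)) ==> (1/4)*acc + 2*b < -7))) && ((!(9*b > h + 21)) ==> (1/4)*acc + 2*b < -7)
The weakest precondition is (9*b > h + 21 ==> ((6*b > k + 6 ==> ((6*b > k + 6 ==> ((!(6*b > k + 6)) && (1/4)*acc + 2*b < -7)) && ((!(6*b > k + 6)) ==> (1/4)*acc + 2*b < -7))) && ((!(6*b > k + 6)) ==> (1/4)*acc + 2*b < -7))) && ((!(9*b > h + 21)) ==> (1/4)*acc + 2*b < -7).
Check whether (9*b > 25 ==> ((6*b > k + 6 ==> ((6*b > k + 6 ==> ((!(6*b > k + 6)) && (1/4)*acc + 2*b < -7)) && ((!(6*b > k + 6)) ==> (1/4)*acc + 2*b < -7))) && ((!(6*b > k + 6)) ==> (1/4)*acc + 2*b < -7))) && ((!(9*b > 25)) ==> (1/4)*acc + 2*b < -7) && h == 4 implies it.
Every state satisfying the precondition satisfies the weakest precondition: the implication holds.
Answer: valid


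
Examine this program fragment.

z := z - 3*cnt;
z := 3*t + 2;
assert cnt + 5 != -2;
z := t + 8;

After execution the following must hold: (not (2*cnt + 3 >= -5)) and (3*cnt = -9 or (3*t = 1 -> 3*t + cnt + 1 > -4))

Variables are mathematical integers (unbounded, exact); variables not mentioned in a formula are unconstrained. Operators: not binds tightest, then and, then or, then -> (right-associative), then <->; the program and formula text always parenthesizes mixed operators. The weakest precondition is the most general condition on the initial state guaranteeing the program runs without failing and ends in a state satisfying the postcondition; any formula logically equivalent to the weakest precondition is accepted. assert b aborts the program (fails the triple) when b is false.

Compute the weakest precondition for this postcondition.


Working backward. After the program, the postcondition (not (2*cnt + 3 >= -5)) and (3*cnt = -9 or (3*t = 1 -> 3*t + cnt + 1 > -4)) must hold; in canonical form it is (not (2*cnt >= -8)) and (3*cnt = -9 or (3*t = 1 -> cnt + 3*t > -5)).
Before z := t + 8: (not (2*cnt >= -8)) and (3*cnt = -9 or (3*t = 1 -> cnt + 3*t > -5))
Before assert cnt + 5 != -2: cnt != -7 and (not (2*cnt >= -8)) and (3*cnt = -9 or (3*t = 1 -> cnt + 3*t > -5))
Before z := 3*t + 2: cnt != -7 and (not (2*cnt >= -8)) and (3*cnt = -9 or (3*t = 1 -> cnt + 3*t > -5))
Before z := z - 3*cnt: cnt != -7 and (not (2*cnt >= -8)) and (3*cnt = -9 or (3*t = 1 -> cnt + 3*t > -5))
Answer: WP = cnt != -7 and (not (2*cnt >= -8)) and (3*cnt = -9 or (3*t = 1 -> cnt + 3*t > -5))


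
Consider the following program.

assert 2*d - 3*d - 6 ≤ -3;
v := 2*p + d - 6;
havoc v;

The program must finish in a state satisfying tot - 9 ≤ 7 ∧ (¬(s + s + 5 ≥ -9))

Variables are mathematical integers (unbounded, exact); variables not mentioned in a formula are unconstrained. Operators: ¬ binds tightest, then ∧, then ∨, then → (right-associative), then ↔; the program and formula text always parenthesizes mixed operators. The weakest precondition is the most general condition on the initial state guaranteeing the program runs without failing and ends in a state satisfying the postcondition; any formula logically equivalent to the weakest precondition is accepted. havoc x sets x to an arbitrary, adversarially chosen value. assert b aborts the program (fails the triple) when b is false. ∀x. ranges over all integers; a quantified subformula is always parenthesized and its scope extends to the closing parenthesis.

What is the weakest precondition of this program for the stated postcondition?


Working backward. After the program, the postcondition tot - 9 ≤ 7 ∧ (¬(s + s + 5 ≥ -9)) must hold; in canonical form it is tot ≤ 16 ∧ (¬(2*s ≥ -14)).
Before havoc v: tot ≤ 16 ∧ (¬(2*s ≥ -14))
Before v := 2*p + d - 6: tot ≤ 16 ∧ (¬(2*s ≥ -14))
Before assert 2*d - 3*d - 6 ≤ -3: d ≥ -3 ∧ tot ≤ 16 ∧ (¬(2*s ≥ -14))
Answer: WP = d ≥ -3 ∧ tot ≤ 16 ∧ (¬(2*s ≥ -14))


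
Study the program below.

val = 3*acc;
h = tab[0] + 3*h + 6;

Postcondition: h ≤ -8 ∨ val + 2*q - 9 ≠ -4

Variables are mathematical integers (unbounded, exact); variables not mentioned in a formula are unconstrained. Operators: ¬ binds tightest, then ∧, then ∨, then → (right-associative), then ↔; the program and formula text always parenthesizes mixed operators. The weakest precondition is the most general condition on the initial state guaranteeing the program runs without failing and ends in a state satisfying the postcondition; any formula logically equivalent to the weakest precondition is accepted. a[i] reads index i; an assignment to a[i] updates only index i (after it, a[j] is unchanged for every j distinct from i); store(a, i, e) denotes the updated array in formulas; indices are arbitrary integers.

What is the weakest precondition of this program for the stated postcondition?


Working backward. After the program, the postcondition h ≤ -8 ∨ val + 2*q - 9 ≠ -4 must hold; in canonical form it is h ≤ -8 ∨ 2*q + val ≠ 5.
Before h := tab[0] + 3*h + 6: tab[0] + 3*h ≤ -14 ∨ 2*q + val ≠ 5
Before val := 3*acc: tab[0] + 3*h ≤ -14 ∨ 3*acc + 2*q ≠ 5
Answer: WP = tab[0] + 3*h ≤ -14 ∨ 3*acc + 2*q ≠ 5


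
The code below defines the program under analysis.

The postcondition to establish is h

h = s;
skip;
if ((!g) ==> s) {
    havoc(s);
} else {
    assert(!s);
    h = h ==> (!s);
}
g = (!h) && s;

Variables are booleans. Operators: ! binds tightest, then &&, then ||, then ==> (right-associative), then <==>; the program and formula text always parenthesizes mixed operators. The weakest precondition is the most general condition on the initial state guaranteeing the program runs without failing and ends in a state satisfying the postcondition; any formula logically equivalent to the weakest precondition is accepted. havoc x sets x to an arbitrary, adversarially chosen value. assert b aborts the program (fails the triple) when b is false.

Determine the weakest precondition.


Working backward. After the program, h must hold.
Before g := (!h) && s: h
Then branch requires h; else branch requires (!s) && (h ==> (!s)).
Before the if: (((!g) ==> s) ==> h) && ((!((!g) ==> s)) ==> ((!s) && (h ==> (!s))))
Before skip: (((!g) ==> s) ==> h) && ((!((!g) ==> s)) ==> ((!s) && (h ==> (!s))))
Before h := s: (((!g) ==> s) ==> s) && ((!((!g) ==> s)) ==> ((!s) && (s ==> (!s))))
Answer: WP = (((!g) ==> s) ==> s) && ((!((!g) ==> s)) ==> ((!s) && (s ==> (!s))))


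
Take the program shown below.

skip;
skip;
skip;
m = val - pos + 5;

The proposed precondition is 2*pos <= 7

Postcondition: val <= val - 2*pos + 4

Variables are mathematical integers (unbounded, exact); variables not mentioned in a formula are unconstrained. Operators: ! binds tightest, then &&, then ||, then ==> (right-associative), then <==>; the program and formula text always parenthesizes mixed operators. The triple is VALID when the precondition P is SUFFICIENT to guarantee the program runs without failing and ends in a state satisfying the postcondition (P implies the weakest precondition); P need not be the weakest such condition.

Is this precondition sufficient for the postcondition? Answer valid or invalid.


Working backward. After the program, the postcondition val <= val - 2*pos + 4 must hold; in canonical form it is 2*pos <= 4.
Before m := val - pos + 5: 2*pos <= 4
Before skip: 2*pos <= 4
Before skip: 2*pos <= 4
Before skip: 2*pos <= 4
The weakest precondition is 2*pos <= 4.
Check whether 2*pos <= 7 implies it.
Countermodel: at the initial state pos = 3, the precondition holds but the weakest precondition fails.
Answer: invalid


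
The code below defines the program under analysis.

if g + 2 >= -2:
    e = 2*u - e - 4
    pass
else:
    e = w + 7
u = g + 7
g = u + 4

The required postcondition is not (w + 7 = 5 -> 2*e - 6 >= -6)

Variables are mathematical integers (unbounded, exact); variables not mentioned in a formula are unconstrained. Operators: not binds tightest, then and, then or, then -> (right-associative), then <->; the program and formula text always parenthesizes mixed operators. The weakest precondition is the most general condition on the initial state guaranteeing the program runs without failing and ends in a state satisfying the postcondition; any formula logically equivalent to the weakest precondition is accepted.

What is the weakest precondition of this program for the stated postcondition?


Working backward. After the program, the postcondition not (w + 7 = 5 -> 2*e - 6 >= -6) must hold; in canonical form it is not (w = -2 -> 2*e >= 0).
Before g := u + 4: not (w = -2 -> 2*e >= 0)
Before u := g + 7: not (w = -2 -> 2*e >= 0)
Then branch requires not (w = -2 -> 4*u >= 2*e + 8); else branch requires not (w = -2 -> 2*w >= -14).
Before the if: (g >= -4 -> (not (w = -2 -> 4*u >= 2*e + 8))) and ((not (g >= -4)) -> (not (w = -2 -> 2*w >= -14)))
Answer: WP = (g >= -4 -> (not (w = -2 -> 4*u >= 2*e + 8))) and ((not (g >= -4)) -> (not (w = -2 -> 2*w >= -14)))
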